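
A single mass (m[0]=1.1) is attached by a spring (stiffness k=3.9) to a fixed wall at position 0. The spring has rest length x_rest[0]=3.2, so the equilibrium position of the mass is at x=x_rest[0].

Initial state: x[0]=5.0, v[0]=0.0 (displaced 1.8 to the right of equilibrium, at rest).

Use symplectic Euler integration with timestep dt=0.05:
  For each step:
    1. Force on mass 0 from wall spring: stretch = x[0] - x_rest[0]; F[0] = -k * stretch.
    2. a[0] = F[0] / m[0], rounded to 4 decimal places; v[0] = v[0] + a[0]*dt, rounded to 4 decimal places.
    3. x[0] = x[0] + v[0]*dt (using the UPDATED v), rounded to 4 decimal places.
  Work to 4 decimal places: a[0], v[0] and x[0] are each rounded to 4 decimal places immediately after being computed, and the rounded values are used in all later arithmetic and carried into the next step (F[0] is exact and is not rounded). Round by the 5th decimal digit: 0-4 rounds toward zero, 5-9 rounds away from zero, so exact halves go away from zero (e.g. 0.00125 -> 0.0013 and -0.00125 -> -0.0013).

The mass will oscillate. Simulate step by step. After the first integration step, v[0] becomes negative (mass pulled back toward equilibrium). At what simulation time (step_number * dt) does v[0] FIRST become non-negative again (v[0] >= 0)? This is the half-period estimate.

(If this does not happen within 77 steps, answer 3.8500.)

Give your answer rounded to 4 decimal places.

Step 0: x=[5.0000] v=[0.0000]
Step 1: x=[4.9840] v=[-0.3191]
Step 2: x=[4.9522] v=[-0.6354]
Step 3: x=[4.9049] v=[-0.9460]
Step 4: x=[4.8425] v=[-1.2482]
Step 5: x=[4.7655] v=[-1.5394]
Step 6: x=[4.6747] v=[-1.8169]
Step 7: x=[4.5708] v=[-2.0783]
Step 8: x=[4.4547] v=[-2.3213]
Step 9: x=[4.3275] v=[-2.5437]
Step 10: x=[4.1903] v=[-2.7436]
Step 11: x=[4.0443] v=[-2.9192]
Step 12: x=[3.8909] v=[-3.0689]
Step 13: x=[3.7313] v=[-3.1914]
Step 14: x=[3.5670] v=[-3.2856]
Step 15: x=[3.3995] v=[-3.3507]
Step 16: x=[3.2302] v=[-3.3861]
Step 17: x=[3.0606] v=[-3.3915]
Step 18: x=[2.8923] v=[-3.3668]
Step 19: x=[2.7267] v=[-3.3123]
Step 20: x=[2.5653] v=[-3.2284]
Step 21: x=[2.4095] v=[-3.1159]
Step 22: x=[2.2607] v=[-2.9758]
Step 23: x=[2.1202] v=[-2.8093]
Step 24: x=[1.9893] v=[-2.6179]
Step 25: x=[1.8691] v=[-2.4033]
Step 26: x=[1.7607] v=[-2.1674]
Step 27: x=[1.6651] v=[-1.9123]
Step 28: x=[1.5831] v=[-1.6402]
Step 29: x=[1.5154] v=[-1.3536]
Step 30: x=[1.4627] v=[-1.0550]
Step 31: x=[1.4254] v=[-0.7470]
Step 32: x=[1.4038] v=[-0.4324]
Step 33: x=[1.3981] v=[-0.1140]
Step 34: x=[1.4084] v=[0.2054]
First v>=0 after going negative at step 34, time=1.7000

Answer: 1.7000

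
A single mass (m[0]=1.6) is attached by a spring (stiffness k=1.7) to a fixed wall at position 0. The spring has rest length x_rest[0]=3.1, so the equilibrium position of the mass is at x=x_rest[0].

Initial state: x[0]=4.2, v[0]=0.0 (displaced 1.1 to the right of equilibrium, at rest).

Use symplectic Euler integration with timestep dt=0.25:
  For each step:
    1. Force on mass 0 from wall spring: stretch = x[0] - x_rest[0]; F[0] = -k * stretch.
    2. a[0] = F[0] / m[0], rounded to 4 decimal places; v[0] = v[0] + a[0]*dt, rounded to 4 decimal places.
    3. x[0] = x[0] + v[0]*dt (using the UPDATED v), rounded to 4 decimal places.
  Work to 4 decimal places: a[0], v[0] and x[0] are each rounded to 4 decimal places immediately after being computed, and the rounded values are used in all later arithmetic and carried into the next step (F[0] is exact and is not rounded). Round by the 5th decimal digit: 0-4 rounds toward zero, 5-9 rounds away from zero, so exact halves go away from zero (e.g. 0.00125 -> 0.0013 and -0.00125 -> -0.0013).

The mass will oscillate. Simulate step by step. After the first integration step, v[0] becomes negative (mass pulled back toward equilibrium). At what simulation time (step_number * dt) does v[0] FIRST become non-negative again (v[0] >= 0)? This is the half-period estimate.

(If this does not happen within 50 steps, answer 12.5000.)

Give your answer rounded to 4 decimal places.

Step 0: x=[4.2000] v=[0.0000]
Step 1: x=[4.1270] v=[-0.2922]
Step 2: x=[3.9858] v=[-0.5650]
Step 3: x=[3.7857] v=[-0.8003]
Step 4: x=[3.5401] v=[-0.9825]
Step 5: x=[3.2653] v=[-1.0994]
Step 6: x=[2.9795] v=[-1.1433]
Step 7: x=[2.7017] v=[-1.1113]
Step 8: x=[2.4503] v=[-1.0055]
Step 9: x=[2.2421] v=[-0.8329]
Step 10: x=[2.0909] v=[-0.6050]
Step 11: x=[2.0067] v=[-0.3370]
Step 12: x=[1.9951] v=[-0.0466]
Step 13: x=[2.0568] v=[0.2469]
First v>=0 after going negative at step 13, time=3.2500

Answer: 3.2500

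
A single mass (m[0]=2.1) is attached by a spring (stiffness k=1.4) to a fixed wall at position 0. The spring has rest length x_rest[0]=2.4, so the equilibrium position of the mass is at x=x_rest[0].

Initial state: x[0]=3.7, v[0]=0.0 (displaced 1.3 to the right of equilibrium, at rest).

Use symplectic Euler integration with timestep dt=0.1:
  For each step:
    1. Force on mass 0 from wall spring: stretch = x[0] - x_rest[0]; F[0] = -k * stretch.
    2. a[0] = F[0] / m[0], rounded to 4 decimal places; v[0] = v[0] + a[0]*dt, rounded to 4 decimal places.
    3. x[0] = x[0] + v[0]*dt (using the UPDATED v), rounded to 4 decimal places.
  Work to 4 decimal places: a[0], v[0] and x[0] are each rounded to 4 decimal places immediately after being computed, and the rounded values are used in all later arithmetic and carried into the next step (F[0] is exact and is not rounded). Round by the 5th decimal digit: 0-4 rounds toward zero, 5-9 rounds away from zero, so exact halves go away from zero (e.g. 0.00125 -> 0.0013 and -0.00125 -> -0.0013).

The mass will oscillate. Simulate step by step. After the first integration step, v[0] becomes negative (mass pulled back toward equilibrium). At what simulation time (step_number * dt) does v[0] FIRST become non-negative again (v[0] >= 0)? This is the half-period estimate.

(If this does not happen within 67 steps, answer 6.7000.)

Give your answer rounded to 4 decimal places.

Step 0: x=[3.7000] v=[0.0000]
Step 1: x=[3.6913] v=[-0.0867]
Step 2: x=[3.6740] v=[-0.1728]
Step 3: x=[3.6482] v=[-0.2577]
Step 4: x=[3.6141] v=[-0.3409]
Step 5: x=[3.5719] v=[-0.4218]
Step 6: x=[3.5219] v=[-0.4999]
Step 7: x=[3.4644] v=[-0.5747]
Step 8: x=[3.3998] v=[-0.6457]
Step 9: x=[3.3286] v=[-0.7124]
Step 10: x=[3.2512] v=[-0.7743]
Step 11: x=[3.1681] v=[-0.8311]
Step 12: x=[3.0799] v=[-0.8823]
Step 13: x=[2.9871] v=[-0.9276]
Step 14: x=[2.8904] v=[-0.9667]
Step 15: x=[2.7905] v=[-0.9994]
Step 16: x=[2.6880] v=[-1.0254]
Step 17: x=[2.5835] v=[-1.0446]
Step 18: x=[2.4778] v=[-1.0568]
Step 19: x=[2.3716] v=[-1.0620]
Step 20: x=[2.2656] v=[-1.0601]
Step 21: x=[2.1605] v=[-1.0511]
Step 22: x=[2.0570] v=[-1.0351]
Step 23: x=[1.9558] v=[-1.0122]
Step 24: x=[1.8575] v=[-0.9826]
Step 25: x=[1.7629] v=[-0.9464]
Step 26: x=[1.6725] v=[-0.9039]
Step 27: x=[1.5870] v=[-0.8554]
Step 28: x=[1.5069] v=[-0.8012]
Step 29: x=[1.4327] v=[-0.7417]
Step 30: x=[1.3650] v=[-0.6772]
Step 31: x=[1.3042] v=[-0.6082]
Step 32: x=[1.2507] v=[-0.5352]
Step 33: x=[1.2048] v=[-0.4586]
Step 34: x=[1.1669] v=[-0.3789]
Step 35: x=[1.1372] v=[-0.2967]
Step 36: x=[1.1160] v=[-0.2125]
Step 37: x=[1.1033] v=[-0.1269]
Step 38: x=[1.0993] v=[-0.0405]
Step 39: x=[1.1039] v=[0.0462]
First v>=0 after going negative at step 39, time=3.9000

Answer: 3.9000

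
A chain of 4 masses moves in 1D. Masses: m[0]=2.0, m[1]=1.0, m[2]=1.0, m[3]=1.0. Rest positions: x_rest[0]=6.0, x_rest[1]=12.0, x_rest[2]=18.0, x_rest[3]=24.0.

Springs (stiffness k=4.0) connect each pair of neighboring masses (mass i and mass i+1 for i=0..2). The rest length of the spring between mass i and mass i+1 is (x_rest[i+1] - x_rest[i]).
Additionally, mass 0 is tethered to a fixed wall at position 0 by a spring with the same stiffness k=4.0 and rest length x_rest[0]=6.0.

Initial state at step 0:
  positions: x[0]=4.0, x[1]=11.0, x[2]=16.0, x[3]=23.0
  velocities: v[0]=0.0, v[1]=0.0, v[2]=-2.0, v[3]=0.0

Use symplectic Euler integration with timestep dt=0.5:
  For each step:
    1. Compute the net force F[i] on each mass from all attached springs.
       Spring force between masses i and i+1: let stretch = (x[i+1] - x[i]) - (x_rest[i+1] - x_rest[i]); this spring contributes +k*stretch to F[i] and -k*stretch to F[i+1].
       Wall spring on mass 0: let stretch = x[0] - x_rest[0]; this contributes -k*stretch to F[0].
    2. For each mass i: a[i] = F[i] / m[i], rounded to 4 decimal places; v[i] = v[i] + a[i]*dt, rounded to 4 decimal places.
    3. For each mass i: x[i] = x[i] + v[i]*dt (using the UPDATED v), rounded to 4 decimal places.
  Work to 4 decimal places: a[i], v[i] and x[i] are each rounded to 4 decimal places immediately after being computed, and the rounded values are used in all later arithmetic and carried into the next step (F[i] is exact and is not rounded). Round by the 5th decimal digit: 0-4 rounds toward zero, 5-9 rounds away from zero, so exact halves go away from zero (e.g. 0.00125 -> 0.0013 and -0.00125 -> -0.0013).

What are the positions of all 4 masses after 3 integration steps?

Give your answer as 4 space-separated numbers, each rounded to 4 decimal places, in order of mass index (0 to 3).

Step 0: x=[4.0000 11.0000 16.0000 23.0000] v=[0.0000 0.0000 -2.0000 0.0000]
Step 1: x=[5.5000 9.0000 17.0000 22.0000] v=[3.0000 -4.0000 2.0000 -2.0000]
Step 2: x=[6.0000 11.5000 15.0000 22.0000] v=[1.0000 5.0000 -4.0000 0.0000]
Step 3: x=[6.2500 12.0000 16.5000 21.0000] v=[0.5000 1.0000 3.0000 -2.0000]

Answer: 6.2500 12.0000 16.5000 21.0000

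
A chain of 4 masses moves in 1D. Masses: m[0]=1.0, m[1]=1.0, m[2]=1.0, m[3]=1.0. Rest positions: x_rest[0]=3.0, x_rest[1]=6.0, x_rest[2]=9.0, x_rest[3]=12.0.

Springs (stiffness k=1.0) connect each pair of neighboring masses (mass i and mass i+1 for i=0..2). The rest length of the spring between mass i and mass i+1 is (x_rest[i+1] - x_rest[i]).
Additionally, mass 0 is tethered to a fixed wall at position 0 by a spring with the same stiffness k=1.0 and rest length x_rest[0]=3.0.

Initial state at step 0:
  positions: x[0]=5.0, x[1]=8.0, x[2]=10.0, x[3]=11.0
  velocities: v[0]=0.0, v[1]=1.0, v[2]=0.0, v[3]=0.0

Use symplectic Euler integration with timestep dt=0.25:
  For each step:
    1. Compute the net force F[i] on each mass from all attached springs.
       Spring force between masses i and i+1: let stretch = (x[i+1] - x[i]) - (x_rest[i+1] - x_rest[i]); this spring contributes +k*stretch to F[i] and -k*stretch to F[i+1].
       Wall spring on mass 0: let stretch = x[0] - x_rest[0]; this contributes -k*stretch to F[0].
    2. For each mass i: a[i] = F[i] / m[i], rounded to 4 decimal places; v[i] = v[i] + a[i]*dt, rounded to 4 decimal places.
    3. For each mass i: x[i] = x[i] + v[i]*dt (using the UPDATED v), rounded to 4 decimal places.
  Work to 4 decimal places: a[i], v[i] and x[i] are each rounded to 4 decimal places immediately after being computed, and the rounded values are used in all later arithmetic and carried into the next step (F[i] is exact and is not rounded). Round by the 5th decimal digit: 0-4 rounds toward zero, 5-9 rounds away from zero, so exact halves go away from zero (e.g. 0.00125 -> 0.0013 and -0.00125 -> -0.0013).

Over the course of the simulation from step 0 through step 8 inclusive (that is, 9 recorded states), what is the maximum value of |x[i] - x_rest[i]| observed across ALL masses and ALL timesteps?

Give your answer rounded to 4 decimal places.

Step 0: x=[5.0000 8.0000 10.0000 11.0000] v=[0.0000 1.0000 0.0000 0.0000]
Step 1: x=[4.8750 8.1875 9.9375 11.1250] v=[-0.5000 0.7500 -0.2500 0.5000]
Step 2: x=[4.6524 8.2774 9.8399 11.3633] v=[-0.8906 0.3594 -0.3906 0.9531]
Step 3: x=[4.3655 8.2384 9.7398 11.6939] v=[-1.1475 -0.1562 -0.4004 1.3223]
Step 4: x=[4.0478 8.0511 9.6680 12.0899] v=[-1.2707 -0.7491 -0.2872 1.5838]
Step 5: x=[3.7274 7.7147 9.6465 12.5220] v=[-1.2818 -1.3457 -0.0860 1.7283]
Step 6: x=[3.4232 7.2498 9.6840 12.9619] v=[-1.2168 -1.8596 0.1499 1.7594]
Step 7: x=[3.1442 6.6979 9.7742 13.3844] v=[-1.1160 -2.2077 0.3608 1.6899]
Step 8: x=[2.8908 6.1161 9.8978 13.7688] v=[-1.0136 -2.3271 0.4943 1.5374]
Max displacement = 2.2774

Answer: 2.2774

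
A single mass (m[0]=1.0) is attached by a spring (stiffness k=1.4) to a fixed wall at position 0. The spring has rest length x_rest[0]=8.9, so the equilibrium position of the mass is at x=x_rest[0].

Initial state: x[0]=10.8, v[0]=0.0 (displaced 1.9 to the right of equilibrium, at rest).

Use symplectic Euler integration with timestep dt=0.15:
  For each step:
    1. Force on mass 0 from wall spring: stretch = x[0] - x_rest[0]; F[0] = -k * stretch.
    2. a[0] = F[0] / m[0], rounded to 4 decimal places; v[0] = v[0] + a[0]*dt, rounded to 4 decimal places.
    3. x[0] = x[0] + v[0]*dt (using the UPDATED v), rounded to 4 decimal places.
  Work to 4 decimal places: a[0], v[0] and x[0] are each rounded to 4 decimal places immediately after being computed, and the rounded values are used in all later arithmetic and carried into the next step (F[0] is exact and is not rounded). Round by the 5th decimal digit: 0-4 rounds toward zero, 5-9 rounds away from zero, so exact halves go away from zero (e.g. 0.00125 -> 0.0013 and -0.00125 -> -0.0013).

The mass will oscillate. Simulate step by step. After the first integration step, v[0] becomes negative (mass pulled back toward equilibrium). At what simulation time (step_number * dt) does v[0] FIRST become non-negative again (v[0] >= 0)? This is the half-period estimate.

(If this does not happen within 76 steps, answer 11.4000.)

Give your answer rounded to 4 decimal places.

Step 0: x=[10.8000] v=[0.0000]
Step 1: x=[10.7402] v=[-0.3990]
Step 2: x=[10.6224] v=[-0.7854]
Step 3: x=[10.4503] v=[-1.1471]
Step 4: x=[10.2294] v=[-1.4727]
Step 5: x=[9.9666] v=[-1.7519]
Step 6: x=[9.6702] v=[-1.9759]
Step 7: x=[9.3496] v=[-2.1376]
Step 8: x=[9.0148] v=[-2.2320]
Step 9: x=[8.6764] v=[-2.2561]
Step 10: x=[8.3450] v=[-2.2092]
Step 11: x=[8.0311] v=[-2.0927]
Step 12: x=[7.7446] v=[-1.9102]
Step 13: x=[7.4945] v=[-1.6676]
Step 14: x=[7.2886] v=[-1.3724]
Step 15: x=[7.1335] v=[-1.0340]
Step 16: x=[7.0341] v=[-0.6630]
Step 17: x=[6.9934] v=[-0.2712]
Step 18: x=[7.0128] v=[0.1292]
First v>=0 after going negative at step 18, time=2.7000

Answer: 2.7000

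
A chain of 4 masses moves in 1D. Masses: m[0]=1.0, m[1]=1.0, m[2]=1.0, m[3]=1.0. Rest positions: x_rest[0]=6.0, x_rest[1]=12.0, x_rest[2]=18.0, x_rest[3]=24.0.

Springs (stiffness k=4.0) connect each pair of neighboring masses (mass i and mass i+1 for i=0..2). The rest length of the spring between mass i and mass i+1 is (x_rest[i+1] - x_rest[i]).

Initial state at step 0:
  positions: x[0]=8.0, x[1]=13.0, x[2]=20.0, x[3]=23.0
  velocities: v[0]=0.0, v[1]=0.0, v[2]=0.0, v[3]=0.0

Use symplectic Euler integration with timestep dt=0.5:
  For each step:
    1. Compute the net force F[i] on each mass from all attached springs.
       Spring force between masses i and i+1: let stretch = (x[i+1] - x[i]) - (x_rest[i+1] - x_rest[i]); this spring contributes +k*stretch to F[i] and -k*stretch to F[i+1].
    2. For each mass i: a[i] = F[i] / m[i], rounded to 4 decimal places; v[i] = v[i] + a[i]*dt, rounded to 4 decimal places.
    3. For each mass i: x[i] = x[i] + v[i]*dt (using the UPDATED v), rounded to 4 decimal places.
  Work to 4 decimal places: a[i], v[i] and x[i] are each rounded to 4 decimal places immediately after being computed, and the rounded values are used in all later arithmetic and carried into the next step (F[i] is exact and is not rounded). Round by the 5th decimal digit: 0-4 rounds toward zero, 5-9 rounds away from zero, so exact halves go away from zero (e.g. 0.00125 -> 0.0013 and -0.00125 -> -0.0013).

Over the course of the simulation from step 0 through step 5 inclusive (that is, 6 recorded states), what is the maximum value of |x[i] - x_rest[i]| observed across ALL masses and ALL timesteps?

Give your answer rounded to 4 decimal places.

Step 0: x=[8.0000 13.0000 20.0000 23.0000] v=[0.0000 0.0000 0.0000 0.0000]
Step 1: x=[7.0000 15.0000 16.0000 26.0000] v=[-2.0000 4.0000 -8.0000 6.0000]
Step 2: x=[8.0000 10.0000 21.0000 25.0000] v=[2.0000 -10.0000 10.0000 -2.0000]
Step 3: x=[5.0000 14.0000 19.0000 26.0000] v=[-6.0000 8.0000 -4.0000 2.0000]
Step 4: x=[5.0000 14.0000 19.0000 26.0000] v=[0.0000 0.0000 0.0000 0.0000]
Step 5: x=[8.0000 10.0000 21.0000 25.0000] v=[6.0000 -8.0000 4.0000 -2.0000]
Max displacement = 3.0000

Answer: 3.0000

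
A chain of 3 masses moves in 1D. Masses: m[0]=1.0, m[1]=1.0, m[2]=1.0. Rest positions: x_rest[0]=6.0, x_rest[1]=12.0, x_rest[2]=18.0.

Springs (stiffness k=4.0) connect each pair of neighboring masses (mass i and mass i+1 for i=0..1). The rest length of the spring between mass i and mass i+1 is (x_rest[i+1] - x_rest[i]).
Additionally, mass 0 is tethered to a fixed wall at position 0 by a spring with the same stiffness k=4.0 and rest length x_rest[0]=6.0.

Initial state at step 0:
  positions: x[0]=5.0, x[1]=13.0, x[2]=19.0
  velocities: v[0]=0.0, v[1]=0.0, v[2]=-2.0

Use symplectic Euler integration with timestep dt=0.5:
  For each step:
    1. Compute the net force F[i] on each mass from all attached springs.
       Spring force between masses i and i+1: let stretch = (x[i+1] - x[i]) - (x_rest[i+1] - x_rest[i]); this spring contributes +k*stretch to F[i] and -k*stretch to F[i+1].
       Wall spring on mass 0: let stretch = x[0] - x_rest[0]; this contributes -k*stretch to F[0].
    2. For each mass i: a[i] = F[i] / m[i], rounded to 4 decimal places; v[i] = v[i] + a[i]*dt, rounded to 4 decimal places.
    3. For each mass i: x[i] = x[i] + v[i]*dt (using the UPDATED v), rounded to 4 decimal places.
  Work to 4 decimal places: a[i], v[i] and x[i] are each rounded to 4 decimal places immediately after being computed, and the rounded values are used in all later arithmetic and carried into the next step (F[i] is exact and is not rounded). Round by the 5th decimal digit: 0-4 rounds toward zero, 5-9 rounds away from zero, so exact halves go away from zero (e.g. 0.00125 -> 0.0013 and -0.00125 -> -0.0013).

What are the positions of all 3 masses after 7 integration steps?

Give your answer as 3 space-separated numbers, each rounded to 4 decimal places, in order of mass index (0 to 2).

Answer: 7.0000 11.0000 17.0000

Derivation:
Step 0: x=[5.0000 13.0000 19.0000] v=[0.0000 0.0000 -2.0000]
Step 1: x=[8.0000 11.0000 18.0000] v=[6.0000 -4.0000 -2.0000]
Step 2: x=[6.0000 13.0000 16.0000] v=[-4.0000 4.0000 -4.0000]
Step 3: x=[5.0000 11.0000 17.0000] v=[-2.0000 -4.0000 2.0000]
Step 4: x=[5.0000 9.0000 18.0000] v=[0.0000 -4.0000 2.0000]
Step 5: x=[4.0000 12.0000 16.0000] v=[-2.0000 6.0000 -4.0000]
Step 6: x=[7.0000 11.0000 16.0000] v=[6.0000 -2.0000 0.0000]
Step 7: x=[7.0000 11.0000 17.0000] v=[0.0000 0.0000 2.0000]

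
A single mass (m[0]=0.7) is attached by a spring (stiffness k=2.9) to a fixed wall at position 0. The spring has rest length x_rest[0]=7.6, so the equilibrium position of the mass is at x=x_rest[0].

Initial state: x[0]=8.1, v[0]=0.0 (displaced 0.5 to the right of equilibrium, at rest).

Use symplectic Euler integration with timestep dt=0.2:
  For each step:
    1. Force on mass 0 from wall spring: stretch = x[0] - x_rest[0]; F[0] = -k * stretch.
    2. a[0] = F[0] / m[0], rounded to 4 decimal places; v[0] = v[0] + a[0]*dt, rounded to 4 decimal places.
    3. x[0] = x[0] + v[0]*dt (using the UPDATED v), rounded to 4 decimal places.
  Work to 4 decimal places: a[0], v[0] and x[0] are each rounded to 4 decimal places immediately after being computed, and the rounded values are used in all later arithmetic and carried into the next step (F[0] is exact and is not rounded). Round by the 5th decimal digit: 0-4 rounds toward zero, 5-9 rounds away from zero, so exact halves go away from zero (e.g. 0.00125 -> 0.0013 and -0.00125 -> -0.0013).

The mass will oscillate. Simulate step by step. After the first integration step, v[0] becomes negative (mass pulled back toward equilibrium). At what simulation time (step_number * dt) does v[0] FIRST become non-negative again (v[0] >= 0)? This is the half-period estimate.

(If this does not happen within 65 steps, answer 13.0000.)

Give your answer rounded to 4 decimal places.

Step 0: x=[8.1000] v=[0.0000]
Step 1: x=[8.0171] v=[-0.4143]
Step 2: x=[7.8651] v=[-0.7599]
Step 3: x=[7.6692] v=[-0.9796]
Step 4: x=[7.4618] v=[-1.0369]
Step 5: x=[7.2773] v=[-0.9224]
Step 6: x=[7.1463] v=[-0.6550]
Step 7: x=[7.0905] v=[-0.2791]
Step 8: x=[7.1191] v=[0.1431]
First v>=0 after going negative at step 8, time=1.6000

Answer: 1.6000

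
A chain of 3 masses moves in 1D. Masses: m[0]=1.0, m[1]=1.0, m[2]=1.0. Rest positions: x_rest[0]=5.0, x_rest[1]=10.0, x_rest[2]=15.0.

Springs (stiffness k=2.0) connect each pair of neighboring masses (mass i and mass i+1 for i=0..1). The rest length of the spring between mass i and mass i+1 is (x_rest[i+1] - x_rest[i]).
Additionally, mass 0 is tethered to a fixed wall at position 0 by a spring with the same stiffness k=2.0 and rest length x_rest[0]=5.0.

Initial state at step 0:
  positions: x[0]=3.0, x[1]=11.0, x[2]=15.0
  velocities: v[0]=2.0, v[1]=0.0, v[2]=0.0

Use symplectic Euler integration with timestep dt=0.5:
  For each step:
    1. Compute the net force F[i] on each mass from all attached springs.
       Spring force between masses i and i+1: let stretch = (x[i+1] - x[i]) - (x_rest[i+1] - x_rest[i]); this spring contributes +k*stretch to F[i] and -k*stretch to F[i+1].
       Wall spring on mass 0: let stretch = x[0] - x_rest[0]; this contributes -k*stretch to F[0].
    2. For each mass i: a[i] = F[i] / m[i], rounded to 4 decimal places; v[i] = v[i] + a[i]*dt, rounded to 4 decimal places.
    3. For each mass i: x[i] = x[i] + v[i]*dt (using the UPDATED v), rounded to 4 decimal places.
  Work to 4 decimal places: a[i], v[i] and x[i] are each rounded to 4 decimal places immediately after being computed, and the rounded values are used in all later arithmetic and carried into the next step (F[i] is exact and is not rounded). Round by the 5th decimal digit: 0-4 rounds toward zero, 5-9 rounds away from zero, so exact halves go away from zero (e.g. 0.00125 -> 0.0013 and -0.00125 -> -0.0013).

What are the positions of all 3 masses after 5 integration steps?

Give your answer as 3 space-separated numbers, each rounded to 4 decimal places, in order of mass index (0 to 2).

Step 0: x=[3.0000 11.0000 15.0000] v=[2.0000 0.0000 0.0000]
Step 1: x=[6.5000 9.0000 15.5000] v=[7.0000 -4.0000 1.0000]
Step 2: x=[8.0000 9.0000 15.2500] v=[3.0000 0.0000 -0.5000]
Step 3: x=[6.0000 11.6250 14.3750] v=[-4.0000 5.2500 -1.7500]
Step 4: x=[3.8125 12.8125 14.6250] v=[-4.3750 2.3750 0.5000]
Step 5: x=[4.2188 10.4063 16.4688] v=[0.8125 -4.8125 3.6875]

Answer: 4.2188 10.4063 16.4688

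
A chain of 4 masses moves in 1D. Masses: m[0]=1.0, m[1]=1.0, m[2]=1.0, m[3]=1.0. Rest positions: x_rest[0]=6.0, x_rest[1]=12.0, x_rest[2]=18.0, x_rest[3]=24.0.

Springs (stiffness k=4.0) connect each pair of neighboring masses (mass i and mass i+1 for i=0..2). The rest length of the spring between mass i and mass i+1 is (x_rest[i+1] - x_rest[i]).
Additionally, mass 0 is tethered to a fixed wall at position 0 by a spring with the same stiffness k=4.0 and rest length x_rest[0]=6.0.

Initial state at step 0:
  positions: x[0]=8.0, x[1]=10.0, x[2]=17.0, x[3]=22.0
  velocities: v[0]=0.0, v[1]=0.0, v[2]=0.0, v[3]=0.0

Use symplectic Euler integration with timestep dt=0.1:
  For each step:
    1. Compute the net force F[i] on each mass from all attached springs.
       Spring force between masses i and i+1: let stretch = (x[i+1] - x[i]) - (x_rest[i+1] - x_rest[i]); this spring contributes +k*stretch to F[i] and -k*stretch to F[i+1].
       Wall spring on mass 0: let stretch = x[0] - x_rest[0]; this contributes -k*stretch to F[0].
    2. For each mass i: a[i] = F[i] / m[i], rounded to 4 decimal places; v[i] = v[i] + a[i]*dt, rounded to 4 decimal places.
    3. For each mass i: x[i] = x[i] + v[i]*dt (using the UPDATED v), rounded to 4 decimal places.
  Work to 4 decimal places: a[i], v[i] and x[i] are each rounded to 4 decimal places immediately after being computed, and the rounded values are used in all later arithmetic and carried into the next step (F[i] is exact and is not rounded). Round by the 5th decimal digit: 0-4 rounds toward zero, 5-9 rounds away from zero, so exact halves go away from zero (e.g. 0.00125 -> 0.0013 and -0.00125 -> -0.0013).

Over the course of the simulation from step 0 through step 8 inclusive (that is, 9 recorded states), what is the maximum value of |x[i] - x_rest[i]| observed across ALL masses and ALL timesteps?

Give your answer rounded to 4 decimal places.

Answer: 2.2695

Derivation:
Step 0: x=[8.0000 10.0000 17.0000 22.0000] v=[0.0000 0.0000 0.0000 0.0000]
Step 1: x=[7.7600 10.2000 16.9200 22.0400] v=[-2.4000 2.0000 -0.8000 0.4000]
Step 2: x=[7.3072 10.5712 16.7760 22.1152] v=[-4.5280 3.7120 -1.4400 0.7520]
Step 3: x=[6.6927 11.0600 16.5974 22.2168] v=[-6.1453 4.8883 -1.7862 1.0163]
Step 4: x=[5.9852 11.5956 16.4221 22.3337] v=[-7.0755 5.3563 -1.7534 1.1685]
Step 5: x=[5.2627 12.0999 16.2902 22.4541] v=[-7.2254 5.0427 -1.3194 1.2039]
Step 6: x=[4.6031 12.4983 16.2372 22.5679] v=[-6.5956 3.9839 -0.5300 1.1383]
Step 7: x=[4.0752 12.7304 16.2879 22.6685] v=[-5.2788 2.3214 0.5067 1.0060]
Step 8: x=[3.7305 12.7586 16.4515 22.7539] v=[-3.4468 0.2823 1.6359 0.8538]
Max displacement = 2.2695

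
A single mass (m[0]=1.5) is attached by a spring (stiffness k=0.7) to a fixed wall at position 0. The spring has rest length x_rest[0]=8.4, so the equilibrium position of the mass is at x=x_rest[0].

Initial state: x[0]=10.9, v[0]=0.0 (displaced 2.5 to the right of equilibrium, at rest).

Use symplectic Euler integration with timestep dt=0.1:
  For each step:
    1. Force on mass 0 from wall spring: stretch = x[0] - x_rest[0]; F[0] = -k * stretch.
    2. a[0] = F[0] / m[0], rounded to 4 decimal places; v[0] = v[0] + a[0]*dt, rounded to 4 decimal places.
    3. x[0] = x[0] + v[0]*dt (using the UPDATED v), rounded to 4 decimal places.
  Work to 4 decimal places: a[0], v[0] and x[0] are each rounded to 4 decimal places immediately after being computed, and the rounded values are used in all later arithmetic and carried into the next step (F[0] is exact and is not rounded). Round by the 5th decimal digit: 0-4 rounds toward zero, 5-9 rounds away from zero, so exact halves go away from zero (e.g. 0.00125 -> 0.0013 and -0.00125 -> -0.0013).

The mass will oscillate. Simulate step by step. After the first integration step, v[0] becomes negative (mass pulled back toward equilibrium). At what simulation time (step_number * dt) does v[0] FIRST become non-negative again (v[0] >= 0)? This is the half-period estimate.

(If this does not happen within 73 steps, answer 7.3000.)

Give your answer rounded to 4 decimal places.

Answer: 4.6000

Derivation:
Step 0: x=[10.9000] v=[0.0000]
Step 1: x=[10.8883] v=[-0.1167]
Step 2: x=[10.8650] v=[-0.2328]
Step 3: x=[10.8302] v=[-0.3478]
Step 4: x=[10.7841] v=[-0.4612]
Step 5: x=[10.7269] v=[-0.5725]
Step 6: x=[10.6588] v=[-0.6811]
Step 7: x=[10.5802] v=[-0.7865]
Step 8: x=[10.4914] v=[-0.8882]
Step 9: x=[10.3928] v=[-0.9858]
Step 10: x=[10.2849] v=[-1.0788]
Step 11: x=[10.1682] v=[-1.1668]
Step 12: x=[10.0433] v=[-1.2493]
Step 13: x=[9.9107] v=[-1.3260]
Step 14: x=[9.7711] v=[-1.3965]
Step 15: x=[9.6251] v=[-1.4605]
Step 16: x=[9.4733] v=[-1.5177]
Step 17: x=[9.3165] v=[-1.5678]
Step 18: x=[9.1554] v=[-1.6106]
Step 19: x=[8.9908] v=[-1.6459]
Step 20: x=[8.8235] v=[-1.6735]
Step 21: x=[8.6542] v=[-1.6933]
Step 22: x=[8.4837] v=[-1.7052]
Step 23: x=[8.3128] v=[-1.7091]
Step 24: x=[8.1423] v=[-1.7050]
Step 25: x=[7.9730] v=[-1.6930]
Step 26: x=[7.8057] v=[-1.6731]
Step 27: x=[7.6412] v=[-1.6454]
Step 28: x=[7.4802] v=[-1.6100]
Step 29: x=[7.3235] v=[-1.5671]
Step 30: x=[7.1718] v=[-1.5169]
Step 31: x=[7.0258] v=[-1.4596]
Step 32: x=[6.8863] v=[-1.3955]
Step 33: x=[6.7538] v=[-1.3249]
Step 34: x=[6.6290] v=[-1.2481]
Step 35: x=[6.5125] v=[-1.1655]
Step 36: x=[6.4048] v=[-1.0774]
Step 37: x=[6.3064] v=[-0.9843]
Step 38: x=[6.2177] v=[-0.8866]
Step 39: x=[6.1392] v=[-0.7848]
Step 40: x=[6.0713] v=[-0.6793]
Step 41: x=[6.0142] v=[-0.5706]
Step 42: x=[5.9683] v=[-0.4593]
Step 43: x=[5.9337] v=[-0.3458]
Step 44: x=[5.9106] v=[-0.2307]
Step 45: x=[5.8992] v=[-0.1145]
Step 46: x=[5.8994] v=[0.0022]
First v>=0 after going negative at step 46, time=4.6000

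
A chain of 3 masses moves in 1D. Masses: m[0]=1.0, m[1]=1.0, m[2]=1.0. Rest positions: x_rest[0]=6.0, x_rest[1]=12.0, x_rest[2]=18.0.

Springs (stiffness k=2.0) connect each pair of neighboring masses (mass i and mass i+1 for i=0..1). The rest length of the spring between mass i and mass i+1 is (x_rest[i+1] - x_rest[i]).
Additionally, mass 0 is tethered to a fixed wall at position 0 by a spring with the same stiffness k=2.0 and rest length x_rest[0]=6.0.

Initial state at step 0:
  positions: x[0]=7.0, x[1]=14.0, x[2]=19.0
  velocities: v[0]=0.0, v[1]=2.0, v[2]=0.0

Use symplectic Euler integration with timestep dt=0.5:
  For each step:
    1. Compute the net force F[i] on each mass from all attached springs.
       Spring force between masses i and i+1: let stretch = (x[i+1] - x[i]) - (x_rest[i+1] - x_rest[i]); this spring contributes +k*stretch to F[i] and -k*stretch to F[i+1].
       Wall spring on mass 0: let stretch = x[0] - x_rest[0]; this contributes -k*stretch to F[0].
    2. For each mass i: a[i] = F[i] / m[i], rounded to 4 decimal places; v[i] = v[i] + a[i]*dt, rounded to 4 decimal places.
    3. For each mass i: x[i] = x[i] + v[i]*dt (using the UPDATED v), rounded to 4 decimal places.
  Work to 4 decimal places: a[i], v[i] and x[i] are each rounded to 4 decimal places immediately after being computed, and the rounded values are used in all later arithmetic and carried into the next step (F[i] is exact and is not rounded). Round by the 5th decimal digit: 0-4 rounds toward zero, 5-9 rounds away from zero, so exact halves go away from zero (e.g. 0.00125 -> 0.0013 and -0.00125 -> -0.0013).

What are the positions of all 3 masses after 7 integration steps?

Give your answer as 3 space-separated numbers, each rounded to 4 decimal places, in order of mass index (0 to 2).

Step 0: x=[7.0000 14.0000 19.0000] v=[0.0000 2.0000 0.0000]
Step 1: x=[7.0000 14.0000 19.5000] v=[0.0000 0.0000 1.0000]
Step 2: x=[7.0000 13.2500 20.2500] v=[0.0000 -1.5000 1.5000]
Step 3: x=[6.6250 12.8750 20.5000] v=[-0.7500 -0.7500 0.5000]
Step 4: x=[6.0625 13.1875 19.9375] v=[-1.1250 0.6250 -1.1250]
Step 5: x=[6.0313 13.3125 19.0000] v=[-0.0625 0.2500 -1.8750]
Step 6: x=[6.6250 12.6407 18.2188] v=[1.1874 -1.3437 -1.5625]
Step 7: x=[6.9141 11.7501 17.6485] v=[0.5781 -1.7813 -1.1406]

Answer: 6.9141 11.7501 17.6485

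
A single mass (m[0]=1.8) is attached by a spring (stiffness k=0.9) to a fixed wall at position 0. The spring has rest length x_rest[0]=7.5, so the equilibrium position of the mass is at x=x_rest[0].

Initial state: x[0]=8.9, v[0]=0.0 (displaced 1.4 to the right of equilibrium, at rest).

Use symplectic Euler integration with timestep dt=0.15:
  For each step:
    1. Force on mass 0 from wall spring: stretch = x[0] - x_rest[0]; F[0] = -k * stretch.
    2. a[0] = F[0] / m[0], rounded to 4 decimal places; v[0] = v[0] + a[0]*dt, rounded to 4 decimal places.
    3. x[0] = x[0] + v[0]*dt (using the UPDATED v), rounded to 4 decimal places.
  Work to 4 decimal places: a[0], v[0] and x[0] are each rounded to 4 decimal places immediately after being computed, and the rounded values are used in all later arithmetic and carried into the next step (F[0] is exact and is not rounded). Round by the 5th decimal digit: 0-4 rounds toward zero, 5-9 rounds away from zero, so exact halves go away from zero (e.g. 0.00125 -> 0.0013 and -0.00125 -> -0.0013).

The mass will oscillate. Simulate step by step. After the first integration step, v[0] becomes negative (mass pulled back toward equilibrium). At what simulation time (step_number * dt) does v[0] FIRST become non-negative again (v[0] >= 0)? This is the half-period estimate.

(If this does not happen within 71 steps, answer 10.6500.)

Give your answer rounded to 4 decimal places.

Answer: 4.5000

Derivation:
Step 0: x=[8.9000] v=[0.0000]
Step 1: x=[8.8843] v=[-0.1050]
Step 2: x=[8.8530] v=[-0.2088]
Step 3: x=[8.8065] v=[-0.3103]
Step 4: x=[8.7453] v=[-0.4083]
Step 5: x=[8.6700] v=[-0.5017]
Step 6: x=[8.5816] v=[-0.5895]
Step 7: x=[8.4810] v=[-0.6706]
Step 8: x=[8.3694] v=[-0.7442]
Step 9: x=[8.2480] v=[-0.8094]
Step 10: x=[8.1182] v=[-0.8655]
Step 11: x=[7.9814] v=[-0.9119]
Step 12: x=[7.8392] v=[-0.9480]
Step 13: x=[7.6932] v=[-0.9734]
Step 14: x=[7.5450] v=[-0.9879]
Step 15: x=[7.3963] v=[-0.9913]
Step 16: x=[7.2488] v=[-0.9835]
Step 17: x=[7.1041] v=[-0.9647]
Step 18: x=[6.9639] v=[-0.9350]
Step 19: x=[6.8297] v=[-0.8948]
Step 20: x=[6.7030] v=[-0.8445]
Step 21: x=[6.5853] v=[-0.7847]
Step 22: x=[6.4779] v=[-0.7161]
Step 23: x=[6.3820] v=[-0.6394]
Step 24: x=[6.2987] v=[-0.5556]
Step 25: x=[6.2289] v=[-0.4655]
Step 26: x=[6.1734] v=[-0.3702]
Step 27: x=[6.1328] v=[-0.2707]
Step 28: x=[6.1076] v=[-0.1682]
Step 29: x=[6.0980] v=[-0.0638]
Step 30: x=[6.1042] v=[0.0414]
First v>=0 after going negative at step 30, time=4.5000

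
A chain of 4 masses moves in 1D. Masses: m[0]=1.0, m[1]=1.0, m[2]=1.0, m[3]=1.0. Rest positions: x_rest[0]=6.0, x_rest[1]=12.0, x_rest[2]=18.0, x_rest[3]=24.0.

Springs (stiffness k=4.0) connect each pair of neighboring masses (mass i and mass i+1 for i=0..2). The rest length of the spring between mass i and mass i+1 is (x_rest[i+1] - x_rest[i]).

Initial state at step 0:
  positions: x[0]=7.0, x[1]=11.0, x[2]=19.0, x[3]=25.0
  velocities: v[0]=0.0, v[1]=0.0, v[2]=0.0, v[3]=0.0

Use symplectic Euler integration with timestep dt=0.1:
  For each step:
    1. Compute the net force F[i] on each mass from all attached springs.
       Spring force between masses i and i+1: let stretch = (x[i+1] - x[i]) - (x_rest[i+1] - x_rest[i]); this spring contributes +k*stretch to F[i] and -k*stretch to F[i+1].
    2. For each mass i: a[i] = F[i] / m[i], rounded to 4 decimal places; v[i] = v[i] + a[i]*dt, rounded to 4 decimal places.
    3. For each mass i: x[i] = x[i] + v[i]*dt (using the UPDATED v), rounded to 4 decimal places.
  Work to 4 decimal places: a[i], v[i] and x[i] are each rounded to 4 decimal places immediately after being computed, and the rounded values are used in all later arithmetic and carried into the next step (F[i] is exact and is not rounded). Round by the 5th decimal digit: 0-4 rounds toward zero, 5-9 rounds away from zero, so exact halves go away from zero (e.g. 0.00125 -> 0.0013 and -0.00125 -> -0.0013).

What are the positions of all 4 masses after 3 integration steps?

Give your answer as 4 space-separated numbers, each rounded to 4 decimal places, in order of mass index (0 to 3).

Step 0: x=[7.0000 11.0000 19.0000 25.0000] v=[0.0000 0.0000 0.0000 0.0000]
Step 1: x=[6.9200 11.1600 18.9200 25.0000] v=[-0.8000 1.6000 -0.8000 0.0000]
Step 2: x=[6.7696 11.4608 18.7728 24.9968] v=[-1.5040 3.0080 -1.4720 -0.0320]
Step 3: x=[6.5669 11.8664 18.5821 24.9846] v=[-2.0275 4.0563 -1.9072 -0.1216]

Answer: 6.5669 11.8664 18.5821 24.9846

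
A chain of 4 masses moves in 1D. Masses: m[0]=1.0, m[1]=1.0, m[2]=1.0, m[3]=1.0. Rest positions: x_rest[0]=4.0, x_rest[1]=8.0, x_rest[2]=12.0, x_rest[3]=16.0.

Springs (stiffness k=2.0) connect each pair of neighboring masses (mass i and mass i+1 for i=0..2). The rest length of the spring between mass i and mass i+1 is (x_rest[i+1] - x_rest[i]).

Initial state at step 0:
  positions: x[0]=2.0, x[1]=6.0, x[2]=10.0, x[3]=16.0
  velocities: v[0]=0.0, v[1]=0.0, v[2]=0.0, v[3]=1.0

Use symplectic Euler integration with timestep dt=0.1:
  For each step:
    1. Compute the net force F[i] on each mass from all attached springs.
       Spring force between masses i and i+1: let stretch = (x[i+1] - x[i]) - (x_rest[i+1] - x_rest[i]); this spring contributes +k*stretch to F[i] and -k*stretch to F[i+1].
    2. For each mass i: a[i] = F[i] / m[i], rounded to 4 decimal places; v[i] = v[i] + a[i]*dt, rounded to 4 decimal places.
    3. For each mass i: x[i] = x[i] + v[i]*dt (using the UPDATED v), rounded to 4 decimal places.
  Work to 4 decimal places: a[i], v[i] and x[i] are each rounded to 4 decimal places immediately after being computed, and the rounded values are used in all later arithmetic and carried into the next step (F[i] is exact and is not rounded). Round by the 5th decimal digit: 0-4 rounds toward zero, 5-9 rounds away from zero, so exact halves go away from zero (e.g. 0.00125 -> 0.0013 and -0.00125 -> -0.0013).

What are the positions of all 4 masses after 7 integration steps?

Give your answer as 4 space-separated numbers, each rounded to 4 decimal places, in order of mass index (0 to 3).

Answer: 2.0032 6.0895 10.9441 15.6631

Derivation:
Step 0: x=[2.0000 6.0000 10.0000 16.0000] v=[0.0000 0.0000 0.0000 1.0000]
Step 1: x=[2.0000 6.0000 10.0400 16.0600] v=[0.0000 0.0000 0.4000 0.6000]
Step 2: x=[2.0000 6.0008 10.1196 16.0796] v=[0.0000 0.0080 0.7960 0.1960]
Step 3: x=[2.0000 6.0040 10.2360 16.0600] v=[0.0002 0.0316 1.1642 -0.1960]
Step 4: x=[2.0001 6.0117 10.3843 16.0039] v=[0.0010 0.0772 1.4826 -0.5608]
Step 5: x=[2.0004 6.0266 10.5575 15.9154] v=[0.0033 0.1494 1.7320 -0.8847]
Step 6: x=[2.0013 6.0516 10.7472 15.7998] v=[0.0085 0.2503 1.8974 -1.1563]
Step 7: x=[2.0032 6.0895 10.9441 15.6631] v=[0.0186 0.3794 1.9688 -1.3668]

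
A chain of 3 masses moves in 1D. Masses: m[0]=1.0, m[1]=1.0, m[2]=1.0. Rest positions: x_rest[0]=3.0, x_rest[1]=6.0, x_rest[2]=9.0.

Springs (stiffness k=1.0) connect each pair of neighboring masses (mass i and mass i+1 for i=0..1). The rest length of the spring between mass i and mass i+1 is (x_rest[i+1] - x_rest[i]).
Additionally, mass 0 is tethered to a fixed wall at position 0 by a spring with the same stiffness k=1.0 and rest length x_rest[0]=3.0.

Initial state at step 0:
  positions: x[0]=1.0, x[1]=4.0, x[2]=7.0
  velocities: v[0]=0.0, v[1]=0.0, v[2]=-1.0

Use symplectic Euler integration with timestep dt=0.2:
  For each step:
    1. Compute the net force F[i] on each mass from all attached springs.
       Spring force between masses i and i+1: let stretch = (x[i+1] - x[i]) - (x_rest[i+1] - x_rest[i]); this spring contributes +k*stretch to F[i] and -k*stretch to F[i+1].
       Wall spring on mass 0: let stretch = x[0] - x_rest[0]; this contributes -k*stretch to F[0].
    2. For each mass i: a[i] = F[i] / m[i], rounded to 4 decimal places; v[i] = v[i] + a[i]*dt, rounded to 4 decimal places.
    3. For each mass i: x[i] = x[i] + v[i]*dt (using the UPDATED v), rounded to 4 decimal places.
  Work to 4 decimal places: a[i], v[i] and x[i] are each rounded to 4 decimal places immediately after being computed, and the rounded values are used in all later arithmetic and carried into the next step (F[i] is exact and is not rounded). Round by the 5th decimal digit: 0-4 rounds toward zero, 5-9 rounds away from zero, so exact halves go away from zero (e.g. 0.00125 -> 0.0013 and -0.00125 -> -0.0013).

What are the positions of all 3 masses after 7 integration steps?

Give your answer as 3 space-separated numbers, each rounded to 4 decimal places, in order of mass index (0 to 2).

Answer: 2.5236 3.9667 5.9975

Derivation:
Step 0: x=[1.0000 4.0000 7.0000] v=[0.0000 0.0000 -1.0000]
Step 1: x=[1.0800 4.0000 6.8000] v=[0.4000 0.0000 -1.0000]
Step 2: x=[1.2336 3.9952 6.6080] v=[0.7680 -0.0240 -0.9600]
Step 3: x=[1.4483 3.9844 6.4315] v=[1.0736 -0.0538 -0.8826]
Step 4: x=[1.7065 3.9701 6.2771] v=[1.2912 -0.0716 -0.7720]
Step 5: x=[1.9870 3.9575 6.1504] v=[1.4026 -0.0629 -0.6334]
Step 6: x=[2.2669 3.9538 6.0560] v=[1.3993 -0.0184 -0.4720]
Step 7: x=[2.5236 3.9667 5.9975] v=[1.2833 0.0647 -0.2924]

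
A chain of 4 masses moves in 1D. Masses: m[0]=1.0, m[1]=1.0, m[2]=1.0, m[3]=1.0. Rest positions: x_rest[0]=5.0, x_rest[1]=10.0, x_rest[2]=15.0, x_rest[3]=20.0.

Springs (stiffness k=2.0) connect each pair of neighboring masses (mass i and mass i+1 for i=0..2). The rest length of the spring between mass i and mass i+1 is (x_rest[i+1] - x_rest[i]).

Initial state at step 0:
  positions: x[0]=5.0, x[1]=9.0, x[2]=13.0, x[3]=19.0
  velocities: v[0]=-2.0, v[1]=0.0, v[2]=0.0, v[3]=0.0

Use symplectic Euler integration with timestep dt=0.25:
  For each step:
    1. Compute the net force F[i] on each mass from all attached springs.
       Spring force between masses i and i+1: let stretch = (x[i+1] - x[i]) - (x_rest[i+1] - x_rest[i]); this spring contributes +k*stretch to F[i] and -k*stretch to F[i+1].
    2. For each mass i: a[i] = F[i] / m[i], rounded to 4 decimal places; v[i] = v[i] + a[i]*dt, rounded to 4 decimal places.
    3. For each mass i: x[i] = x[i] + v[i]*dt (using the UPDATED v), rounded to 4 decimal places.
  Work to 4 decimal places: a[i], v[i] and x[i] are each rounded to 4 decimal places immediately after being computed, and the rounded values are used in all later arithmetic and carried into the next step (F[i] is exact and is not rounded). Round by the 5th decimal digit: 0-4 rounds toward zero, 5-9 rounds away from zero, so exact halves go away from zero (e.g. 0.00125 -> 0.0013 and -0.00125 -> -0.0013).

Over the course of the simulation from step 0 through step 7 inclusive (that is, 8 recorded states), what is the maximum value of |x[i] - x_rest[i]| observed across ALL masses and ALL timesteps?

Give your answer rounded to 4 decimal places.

Answer: 3.1843

Derivation:
Step 0: x=[5.0000 9.0000 13.0000 19.0000] v=[-2.0000 0.0000 0.0000 0.0000]
Step 1: x=[4.3750 9.0000 13.2500 18.8750] v=[-2.5000 0.0000 1.0000 -0.5000]
Step 2: x=[3.7031 8.9531 13.6719 18.6719] v=[-2.6875 -0.1875 1.6875 -0.8125]
Step 3: x=[3.0625 8.8398 14.1289 18.4688] v=[-2.5625 -0.4531 1.8281 -0.8125]
Step 4: x=[2.5190 8.6655 14.4673 18.3482] v=[-2.1739 -0.6972 1.3535 -0.4825]
Step 5: x=[2.1188 8.4481 14.5656 18.3675] v=[-1.6007 -0.8696 0.3931 0.0771]
Step 6: x=[1.8848 8.2042 14.3744 18.5366] v=[-0.9361 -0.9755 -0.7647 0.6762]
Step 7: x=[1.8157 7.9417 13.9322 18.8104] v=[-0.2764 -1.0501 -1.7687 1.0951]
Max displacement = 3.1843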